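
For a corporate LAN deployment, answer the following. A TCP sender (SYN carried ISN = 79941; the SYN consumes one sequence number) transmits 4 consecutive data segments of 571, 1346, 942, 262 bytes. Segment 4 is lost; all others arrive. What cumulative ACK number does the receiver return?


SYN uses sequence number 79941; first data byte = ISN + 1 = 79942.
Segment 1: SEQ = 79942, len = 571 B, covers [79942, 80512]
Segment 2: SEQ = 80513, len = 1346 B, covers [80513, 81858]
Segment 3: SEQ = 81859, len = 942 B, covers [81859, 82800]
Segment 4: SEQ = 82801, len = 262 B, covers [82801, 83062] [LOST]
In-order data received: bytes [79942, 82800] (segments 1..3).
Segment 4 missing -> gap begins at byte 82801.
Cumulative ACK = next expected in-order byte = 79942 + 571 + 1346 + 942 = 82801

82801


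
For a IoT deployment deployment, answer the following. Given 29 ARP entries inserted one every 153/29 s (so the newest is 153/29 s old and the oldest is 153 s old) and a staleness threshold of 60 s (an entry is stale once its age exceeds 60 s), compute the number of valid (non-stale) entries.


Ages are k * 153/29 s for k = 1..29 (spacing = 5.2759 s).
Entry k is valid iff k * 153/29 <= 60 iff k <= 29 * 60 / 153 = 11.3725
n_valid = floor(11.3725) = 11
(n_stale = 29 - 11 = 18)

11


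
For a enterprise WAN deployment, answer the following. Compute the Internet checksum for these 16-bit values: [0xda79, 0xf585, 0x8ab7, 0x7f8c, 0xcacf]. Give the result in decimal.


Given words: [0xda79, 0xf585, 0x8ab7, 0x7f8c, 0xcacf]
Step 1: Sum all words
Raw sum = 55929 + 62853 + 35511 + 32652 + 51919 = 238864
Step 2: Fold carry: (42256 + 3) = 42259
One's complement = ~42259 & 0xFFFF = 23276

23276


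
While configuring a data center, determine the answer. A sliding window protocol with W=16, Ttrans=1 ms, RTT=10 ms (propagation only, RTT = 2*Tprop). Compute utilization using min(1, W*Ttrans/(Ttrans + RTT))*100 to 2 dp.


Given: W = 16, Ttrans = 1 ms, RTT = 10 ms (= 2 * Tprop, Tprop = 5 ms)
Cycle time = Ttrans + RTT = 1 + 10 = 11 ms (first packet sent until its ACK returns)
W * Ttrans = 16 * 1 = 16 ms of sending per cycle
W * Ttrans / (Ttrans + RTT) = 16 / 11 = 1.454545
U = min(1, 1.454545) = 1.000000
U% = 100.00%

100.00


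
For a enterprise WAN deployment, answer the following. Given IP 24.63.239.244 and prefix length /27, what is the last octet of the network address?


Given: IP = 24.63.239.244, prefix = /27
Subnet mask = 255.255.255.224
Last octet of IP: 244
Last octet of mask: 224
Network last octet = 244 AND 224 = 224

224


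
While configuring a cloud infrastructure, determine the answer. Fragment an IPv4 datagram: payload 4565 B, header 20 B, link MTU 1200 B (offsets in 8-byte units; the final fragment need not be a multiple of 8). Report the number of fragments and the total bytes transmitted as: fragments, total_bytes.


Max data per non-final fragment = floor((MTU - header)/8)*8 = floor((1200 - 20)/8)*8 = floor(1180/8)*8 = 1176 B
Final fragment needs no 8-byte alignment: it can carry up to MTU - header = 1180 B
Non-final fragments needed = ceil((payload - 1180) / 1176) = ceil(3385/1176) = ceil(2.8784) = 3
Number of fragments = 3 + 1 = 4
Fragment sizes (data): 3 * 1176 B + 1037 B (last, 1037 <= 1180 OK)
Total bytes sent = payload + n_frags * header = 4565 + 4*20 = 4565 + 80 = 4645 B

4, 4645


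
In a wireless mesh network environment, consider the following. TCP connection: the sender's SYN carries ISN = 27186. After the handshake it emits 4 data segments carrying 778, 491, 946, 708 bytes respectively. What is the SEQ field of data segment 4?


The SYN occupies sequence number ISN = 27186, so the first data byte is ISN + 1 = 27187.
SEQ of data segment i = (ISN + 1) + sum of payload sizes of segments 1..i-1.
Segment 1: SEQ = 27187, payload = 778 bytes
Segment 2: SEQ = 27965, payload = 491 bytes
Segment 3: SEQ = 28456, payload = 946 bytes
Segment 4: SEQ = 29402, payload = 708 bytes
SEQ of segment 4 = 27187 + 778 + 491 + 946 = 29402

29402


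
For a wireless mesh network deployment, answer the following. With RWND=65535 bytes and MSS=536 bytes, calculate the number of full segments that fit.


Given: RWND = 65535 bytes, MSS = 536 bytes
Full segments = floor(RWND / MSS)
Full segments = floor(65535 / 536)
Full segments = floor(122.2668) = 122

122


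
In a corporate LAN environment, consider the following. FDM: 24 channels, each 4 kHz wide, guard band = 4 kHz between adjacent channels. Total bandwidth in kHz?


Given: 24 channels, 4 kHz each, guard = 4 kHz
Channel bandwidth = 24 * 4 = 96 kHz
Guard bands = 23 gaps * 4 kHz = 92 kHz
Total = 96 + 92 = 188 kHz

188


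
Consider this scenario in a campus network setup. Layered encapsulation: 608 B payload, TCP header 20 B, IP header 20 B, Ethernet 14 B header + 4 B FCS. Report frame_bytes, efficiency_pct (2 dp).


TCP segment = 608 + 20 = 628 B
IP packet = 628 + 20 = 648 B
Ethernet frame = 648 + 14 + 4 = 666 B
Efficiency = app / frame = 608 / 666 = 0.912913 = 91.2913% -> 91.29% (2 dp)

666, 91.29


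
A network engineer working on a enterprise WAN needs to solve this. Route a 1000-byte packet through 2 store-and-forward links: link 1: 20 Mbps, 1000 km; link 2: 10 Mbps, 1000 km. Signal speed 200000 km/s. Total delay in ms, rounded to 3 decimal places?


Packet = 1000 bytes = 8000 bits. Store-and-forward: sum (t_trans + t_prop) per link.
Link 1: t_trans = 8000/(20*10^6) s = 0.4000 ms; t_prop = 1000/200000 s = 5.0000 ms; subtotal = 5.4000 ms
Link 2: t_trans = 8000/(10*10^6) s = 0.8000 ms; t_prop = 1000/200000 s = 5.0000 ms; subtotal = 5.8000 ms
End-to-end = 5.4000 + 5.8000 = 11.2000 ms -> 11.200 ms (3 dp)

11.200


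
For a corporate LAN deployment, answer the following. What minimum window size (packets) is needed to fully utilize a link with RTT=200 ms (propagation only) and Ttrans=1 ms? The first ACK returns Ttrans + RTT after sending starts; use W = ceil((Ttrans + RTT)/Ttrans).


Given: Ttrans = 1 ms, RTT = 200 ms (= 2 * Tprop, Tprop = 100 ms)
Time until first ACK returns = Ttrans + RTT = 1 + 200 = 201 ms
Need W * Ttrans >= Ttrans + RTT  ->  W >= (Ttrans + RTT) / Ttrans
(Ttrans + RTT) / Ttrans = 201 / 1 = 201
W_min = ceil(201) = 201

201


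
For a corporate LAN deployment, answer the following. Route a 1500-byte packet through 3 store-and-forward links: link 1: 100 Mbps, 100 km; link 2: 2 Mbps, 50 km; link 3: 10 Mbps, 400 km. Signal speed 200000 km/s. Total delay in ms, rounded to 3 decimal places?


Packet = 1500 bytes = 12000 bits. Store-and-forward: sum (t_trans + t_prop) per link.
Link 1: t_trans = 12000/(100*10^6) s = 0.1200 ms; t_prop = 100/200000 s = 0.5000 ms; subtotal = 0.6200 ms
Link 2: t_trans = 12000/(2*10^6) s = 6.0000 ms; t_prop = 50/200000 s = 0.2500 ms; subtotal = 6.2500 ms
Link 3: t_trans = 12000/(10*10^6) s = 1.2000 ms; t_prop = 400/200000 s = 2.0000 ms; subtotal = 3.2000 ms
End-to-end = 0.6200 + 6.2500 + 3.2000 = 10.0700 ms -> 10.070 ms (3 dp)

10.070


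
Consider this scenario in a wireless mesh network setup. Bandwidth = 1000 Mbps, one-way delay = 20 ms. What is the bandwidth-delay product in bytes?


Given: bandwidth = 1000 Mbps, delay = 20 ms
BDP in bits = 1000 * 10^6 * 20 / 1000
BDP in bits = 20000000
BDP in bytes = 20000000 / 8 = 2500000

2500000


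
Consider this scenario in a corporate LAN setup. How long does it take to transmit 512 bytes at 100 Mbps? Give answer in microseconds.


Given: packet = 512 bytes, bandwidth = 100 Mbps
Packet in bits = 512 * 8 = 4096 bits
Bandwidth = 100 * 10^6 = 100000000 bps
Time = 4096 / 100000000 seconds
Time in us = 4096 * 10^6 / 100000000 = 40.96

40.96


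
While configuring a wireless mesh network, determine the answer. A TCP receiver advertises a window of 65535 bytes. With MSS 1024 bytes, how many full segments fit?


Given: RWND = 65535 bytes, MSS = 1024 bytes
Full segments = floor(RWND / MSS)
Full segments = floor(65535 / 1024)
Full segments = floor(63.999) = 63

63


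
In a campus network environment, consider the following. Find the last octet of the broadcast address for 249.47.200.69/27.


Given: IP = 249.47.200.69, prefix = /27
Host bits = 32 - 27 = 5
Network last octet = 69 AND mask = 64
Host part size = 2^5 - 1 = 31
Broadcast last octet = 64 OR 31 = 95

95


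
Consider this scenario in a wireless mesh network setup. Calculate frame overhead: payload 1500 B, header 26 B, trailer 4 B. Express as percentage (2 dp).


Given: payload = 1500 B, header = 26 B, trailer = 4 B
Overhead bytes = header + trailer = 26 + 4 = 30
Total frame = payload + overhead = 1500 + 30 = 1530
Overhead % = 30 / 1530 * 100 = 1.9608% -> 1.96% (2 dp)

1.96


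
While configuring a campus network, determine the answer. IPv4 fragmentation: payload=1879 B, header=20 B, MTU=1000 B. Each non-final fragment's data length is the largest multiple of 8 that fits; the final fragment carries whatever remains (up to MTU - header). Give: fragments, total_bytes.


Max data per non-final fragment = floor((MTU - header)/8)*8 = floor((1000 - 20)/8)*8 = floor(980/8)*8 = 976 B
Final fragment needs no 8-byte alignment: it can carry up to MTU - header = 980 B
Non-final fragments needed = ceil((payload - 980) / 976) = ceil(899/976) = ceil(0.9211) = 1
Number of fragments = 1 + 1 = 2
Fragment sizes (data): 1 * 976 B + 903 B (last, 903 <= 980 OK)
Total bytes sent = payload + n_frags * header = 1879 + 2*20 = 1879 + 40 = 1919 B

2, 1919


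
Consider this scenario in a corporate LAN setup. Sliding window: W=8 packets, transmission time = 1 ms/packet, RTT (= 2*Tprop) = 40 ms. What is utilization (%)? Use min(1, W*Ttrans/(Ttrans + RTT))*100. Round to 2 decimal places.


Given: W = 8, Ttrans = 1 ms, RTT = 40 ms (= 2 * Tprop, Tprop = 20 ms)
Cycle time = Ttrans + RTT = 1 + 40 = 41 ms (first packet sent until its ACK returns)
W * Ttrans = 8 * 1 = 8 ms of sending per cycle
W * Ttrans / (Ttrans + RTT) = 8 / 41 = 0.195122
U = min(1, 0.195122) = 0.195122
U% = 19.51%

19.51


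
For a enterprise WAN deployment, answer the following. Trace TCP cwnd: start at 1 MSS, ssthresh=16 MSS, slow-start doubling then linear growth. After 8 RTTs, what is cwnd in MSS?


RTT 0: cwnd = 1 MSS (initial)
RTT 1: cwnd = 2 MSS (slow start, doubled)
RTT 2: cwnd = 4 MSS (slow start, doubled)
RTT 3: cwnd = 8 MSS (slow start, doubled)
RTT 4: cwnd = 16 MSS (slow start, doubled)
RTT 5: cwnd = 17 MSS (congestion avoidance, +1)
RTT 6: cwnd = 18 MSS (congestion avoidance, +1)
RTT 7: cwnd = 19 MSS (congestion avoidance, +1)
RTT 8: cwnd = 20 MSS (congestion avoidance, +1)

20


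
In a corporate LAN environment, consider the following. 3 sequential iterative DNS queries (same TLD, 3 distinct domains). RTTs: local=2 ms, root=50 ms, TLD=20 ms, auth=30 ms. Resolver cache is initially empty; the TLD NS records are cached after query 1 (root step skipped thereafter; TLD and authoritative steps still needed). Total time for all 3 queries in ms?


Lookup 1 (cold cache): local + root + TLD + auth = 2 + 50 + 20 + 30 = 102 ms
Lookups 2..3 (TLD NS cached -> skip root; new domain -> still ask TLD and auth): local + TLD + auth = 2 + 20 + 30 = 52 ms each
Remaining 2 lookups: 2 * 52 = 104 ms
Total = 102 + 104 = 206 ms

206


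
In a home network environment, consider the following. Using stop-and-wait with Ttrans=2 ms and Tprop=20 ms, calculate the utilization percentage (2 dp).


Given: Ttrans = 2 ms, Tprop = 20 ms
RTT = 2 * Tprop = 2 * 20 = 40 ms
U = Ttrans / (Ttrans + RTT)
U = 2 / (2 + 40)
U = 2 / 42 = 0.047619
U% = 4.76%

4.76


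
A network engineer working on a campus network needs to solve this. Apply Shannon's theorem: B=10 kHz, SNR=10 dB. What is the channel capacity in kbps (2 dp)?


Given: B = 10 kHz, SNR = 10 dB
SNR linear = 10^(10/10) = 10
1 + SNR = 11
log2(11) = 3.4594316186
C = 10 * 1000 * 3.4594316186 = 34594.3162 bps
C = 34.594316 kbps -> 34.59 kbps (2 dp)

34.59


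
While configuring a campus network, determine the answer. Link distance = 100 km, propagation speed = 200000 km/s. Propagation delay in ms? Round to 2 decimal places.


Given: distance = 100 km, speed = 200000 km/s
Delay = distance / speed = 100 / 200000 seconds
Delay in ms = 100 * 1000 / 200000
Delay = 0.5000 ms
Rounded to 2 dp = 0.50 ms

0.50


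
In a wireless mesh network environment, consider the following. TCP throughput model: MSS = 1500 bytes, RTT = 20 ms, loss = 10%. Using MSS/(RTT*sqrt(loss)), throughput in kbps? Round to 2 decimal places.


Given: MSS = 1500 bytes, RTT = 20 ms, loss = 10%
RTT in seconds = 20 / 1000 = 0.02
Loss rate = 10% = 0.1
sqrt(loss) = sqrt(0.1) = 0.316227766017
Throughput (bytes/s) = 1500 / (0.02 * 0.316227766017) = 237170.8245
Throughput (kbps) = 237170.8245 * 8 / 1000 = 1897.366596 -> 1897.37 kbps (2 dp)

1897.37


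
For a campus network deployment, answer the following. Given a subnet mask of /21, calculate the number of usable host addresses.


Given: subnet mask /21
Host bits = 32 - 21 = 11
Total addresses = 2^11 = 2048
Usable hosts = 2048 - 2 (network + broadcast) = 2046

2046


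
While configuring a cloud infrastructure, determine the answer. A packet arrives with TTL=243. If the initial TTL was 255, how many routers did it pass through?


Given: initial TTL = 255, received TTL = 243
Hops = initial TTL - received TTL
Hops = 255 - 243 = 12

12


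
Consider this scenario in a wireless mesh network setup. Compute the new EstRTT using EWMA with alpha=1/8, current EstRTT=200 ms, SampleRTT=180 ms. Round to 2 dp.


Given: EstRTT = 200 ms, SampleRTT = 180 ms, alpha = 1/8
New EstRTT = (1 - alpha) * EstRTT + alpha * SampleRTT
(7/8) * 200 = 175
(1/8) * 180 = 22.5
New EstRTT = 175 + 22.5 = 197.5 ms -> 197.50 ms (2 dp)

197.50


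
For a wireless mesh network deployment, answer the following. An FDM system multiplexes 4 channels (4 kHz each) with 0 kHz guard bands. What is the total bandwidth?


Given: 4 channels, 4 kHz each, guard = 0 kHz
Channel bandwidth = 4 * 4 = 16 kHz
Guard bands = 3 gaps * 0 kHz = 0 kHz
Total = 16 + 0 = 16 kHz

16


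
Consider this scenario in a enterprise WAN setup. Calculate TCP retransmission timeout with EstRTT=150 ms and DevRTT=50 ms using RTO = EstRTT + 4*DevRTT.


Given: EstRTT = 150 ms, DevRTT = 50 ms
Timeout = EstRTT + 4 * DevRTT
4 * DevRTT = 4 * 50 = 200
Timeout = 150 + 200 = 350 ms

350


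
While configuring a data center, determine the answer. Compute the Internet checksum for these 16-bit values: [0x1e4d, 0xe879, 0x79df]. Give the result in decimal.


Given words: [0x1e4d, 0xe879, 0x79df]
Step 1: Sum all words
Raw sum = 7757 + 59513 + 31199 = 98469
Step 2: Fold carry: (32933 + 1) = 32934
One's complement = ~32934 & 0xFFFF = 32601

32601


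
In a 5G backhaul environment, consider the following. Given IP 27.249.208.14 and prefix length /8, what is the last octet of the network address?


Given: IP = 27.249.208.14, prefix = /8
Subnet mask = 255.0.0.0
Last octet of IP: 14
Last octet of mask: 0
Network last octet = 14 AND 0 = 0

0


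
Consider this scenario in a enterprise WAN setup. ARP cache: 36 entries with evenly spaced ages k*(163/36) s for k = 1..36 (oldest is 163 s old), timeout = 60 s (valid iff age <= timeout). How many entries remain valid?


Ages are k * 163/36 s for k = 1..36 (spacing = 4.5278 s).
Entry k is valid iff k * 163/36 <= 60 iff k <= 36 * 60 / 163 = 13.2515
n_valid = floor(13.2515) = 13
(n_stale = 36 - 13 = 23)

13


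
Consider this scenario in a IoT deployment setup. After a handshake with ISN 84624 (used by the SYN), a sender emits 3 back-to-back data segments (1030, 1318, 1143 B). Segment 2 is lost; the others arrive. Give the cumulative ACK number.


SYN uses sequence number 84624; first data byte = ISN + 1 = 84625.
Segment 1: SEQ = 84625, len = 1030 B, covers [84625, 85654]
Segment 2: SEQ = 85655, len = 1318 B, covers [85655, 86972] [LOST]
Segment 3: SEQ = 86973, len = 1143 B, covers [86973, 88115]
In-order data received: bytes [84625, 85654] (segments 1..1).
Segment 2 missing -> gap begins at byte 85655; later segments buffered out of order.
Cumulative ACK = next expected in-order byte = 84625 + 1030 = 85655

85655


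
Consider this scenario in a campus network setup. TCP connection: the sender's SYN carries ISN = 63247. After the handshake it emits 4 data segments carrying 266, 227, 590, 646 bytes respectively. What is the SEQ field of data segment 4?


The SYN occupies sequence number ISN = 63247, so the first data byte is ISN + 1 = 63248.
SEQ of data segment i = (ISN + 1) + sum of payload sizes of segments 1..i-1.
Segment 1: SEQ = 63248, payload = 266 bytes
Segment 2: SEQ = 63514, payload = 227 bytes
Segment 3: SEQ = 63741, payload = 590 bytes
Segment 4: SEQ = 64331, payload = 646 bytes
SEQ of segment 4 = 63248 + 266 + 227 + 590 = 64331

64331


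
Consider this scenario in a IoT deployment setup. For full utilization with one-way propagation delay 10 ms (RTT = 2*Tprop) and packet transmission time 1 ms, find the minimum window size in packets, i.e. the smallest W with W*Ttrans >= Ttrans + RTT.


Given: Ttrans = 1 ms, RTT = 20 ms (= 2 * Tprop, Tprop = 10 ms)
Time until first ACK returns = Ttrans + RTT = 1 + 20 = 21 ms
Need W * Ttrans >= Ttrans + RTT  ->  W >= (Ttrans + RTT) / Ttrans
(Ttrans + RTT) / Ttrans = 21 / 1 = 21
W_min = ceil(21) = 21

21


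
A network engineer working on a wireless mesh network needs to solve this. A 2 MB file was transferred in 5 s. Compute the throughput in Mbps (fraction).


Given: file = 2 MB, time = 5 s
File in Mb = 2 * 8 = 16 Mb
Throughput = 16 / 5 Mbps
Throughput = 16/5 Mbps

16/5


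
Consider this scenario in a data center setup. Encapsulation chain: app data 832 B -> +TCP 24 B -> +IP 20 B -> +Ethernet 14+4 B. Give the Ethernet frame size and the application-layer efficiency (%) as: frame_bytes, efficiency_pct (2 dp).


TCP segment = 832 + 24 = 856 B
IP packet = 856 + 20 = 876 B
Ethernet frame = 876 + 14 + 4 = 894 B
Efficiency = app / frame = 832 / 894 = 0.930649 = 93.0649% -> 93.06% (2 dp)

894, 93.06


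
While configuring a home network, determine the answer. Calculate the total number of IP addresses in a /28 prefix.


Given: CIDR prefix /28
Host bits = 32 - 28 = 4
Total addresses = 2^4 = 16

16


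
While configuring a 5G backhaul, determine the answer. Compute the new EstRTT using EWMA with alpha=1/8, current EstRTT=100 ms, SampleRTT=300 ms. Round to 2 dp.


Given: EstRTT = 100 ms, SampleRTT = 300 ms, alpha = 1/8
New EstRTT = (1 - alpha) * EstRTT + alpha * SampleRTT
(7/8) * 100 = 87.5
(1/8) * 300 = 37.5
New EstRTT = 87.5 + 37.5 = 125 ms -> 125.00 ms (2 dp)

125.00


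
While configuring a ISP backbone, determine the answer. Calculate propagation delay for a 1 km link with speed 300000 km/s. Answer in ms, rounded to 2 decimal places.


Given: distance = 1 km, speed = 300000 km/s
Delay = distance / speed = 1 / 300000 seconds
Delay in ms = 1 * 1000 / 300000
Delay = 0.0033 ms
Rounded to 2 dp = 0.00 ms

0.00


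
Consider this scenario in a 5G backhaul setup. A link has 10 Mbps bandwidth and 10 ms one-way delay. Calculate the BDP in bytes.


Given: bandwidth = 10 Mbps, delay = 10 ms
BDP in bits = 10 * 10^6 * 10 / 1000
BDP in bits = 100000
BDP in bytes = 100000 / 8 = 12500

12500


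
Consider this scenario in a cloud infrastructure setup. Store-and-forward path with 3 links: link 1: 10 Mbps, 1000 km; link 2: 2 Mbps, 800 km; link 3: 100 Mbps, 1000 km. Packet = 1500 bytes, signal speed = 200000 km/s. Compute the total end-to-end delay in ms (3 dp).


Packet = 1500 bytes = 12000 bits. Store-and-forward: sum (t_trans + t_prop) per link.
Link 1: t_trans = 12000/(10*10^6) s = 1.2000 ms; t_prop = 1000/200000 s = 5.0000 ms; subtotal = 6.2000 ms
Link 2: t_trans = 12000/(2*10^6) s = 6.0000 ms; t_prop = 800/200000 s = 4.0000 ms; subtotal = 10.0000 ms
Link 3: t_trans = 12000/(100*10^6) s = 0.1200 ms; t_prop = 1000/200000 s = 5.0000 ms; subtotal = 5.1200 ms
End-to-end = 6.2000 + 10.0000 + 5.1200 = 21.3200 ms -> 21.320 ms (3 dp)

21.320


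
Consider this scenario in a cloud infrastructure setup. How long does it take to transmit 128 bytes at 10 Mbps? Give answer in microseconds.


Given: packet = 128 bytes, bandwidth = 10 Mbps
Packet in bits = 128 * 8 = 1024 bits
Bandwidth = 10 * 10^6 = 10000000 bps
Time = 1024 / 10000000 seconds
Time in us = 1024 * 10^6 / 10000000 = 102.4

102.4


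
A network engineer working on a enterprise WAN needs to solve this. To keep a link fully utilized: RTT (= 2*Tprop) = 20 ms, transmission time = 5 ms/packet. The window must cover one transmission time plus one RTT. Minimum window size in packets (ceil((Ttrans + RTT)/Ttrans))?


Given: Ttrans = 5 ms, RTT = 20 ms (= 2 * Tprop, Tprop = 10 ms)
Time until first ACK returns = Ttrans + RTT = 5 + 20 = 25 ms
Need W * Ttrans >= Ttrans + RTT  ->  W >= (Ttrans + RTT) / Ttrans
(Ttrans + RTT) / Ttrans = 25 / 5 = 5
W_min = ceil(5) = 5

5


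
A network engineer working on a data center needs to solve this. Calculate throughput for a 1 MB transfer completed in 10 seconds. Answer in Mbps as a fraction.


Given: file = 1 MB, time = 10 s
File in Mb = 1 * 8 = 8 Mb
Throughput = 8 / 10 Mbps
Throughput = 4/5 Mbps

4/5


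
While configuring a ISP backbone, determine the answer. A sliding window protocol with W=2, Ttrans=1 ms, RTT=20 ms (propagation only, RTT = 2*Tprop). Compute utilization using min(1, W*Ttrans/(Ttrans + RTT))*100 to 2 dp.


Given: W = 2, Ttrans = 1 ms, RTT = 20 ms (= 2 * Tprop, Tprop = 10 ms)
Cycle time = Ttrans + RTT = 1 + 20 = 21 ms (first packet sent until its ACK returns)
W * Ttrans = 2 * 1 = 2 ms of sending per cycle
W * Ttrans / (Ttrans + RTT) = 2 / 21 = 0.095238
U = min(1, 0.095238) = 0.095238
U% = 9.52%

9.52


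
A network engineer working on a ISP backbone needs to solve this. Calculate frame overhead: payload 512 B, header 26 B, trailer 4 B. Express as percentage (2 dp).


Given: payload = 512 B, header = 26 B, trailer = 4 B
Overhead bytes = header + trailer = 26 + 4 = 30
Total frame = payload + overhead = 512 + 30 = 542
Overhead % = 30 / 542 * 100 = 5.5351% -> 5.54% (2 dp)

5.54


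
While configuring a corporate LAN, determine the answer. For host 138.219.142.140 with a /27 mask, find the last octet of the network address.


Given: IP = 138.219.142.140, prefix = /27
Subnet mask = 255.255.255.224
Last octet of IP: 140
Last octet of mask: 224
Network last octet = 140 AND 224 = 128

128


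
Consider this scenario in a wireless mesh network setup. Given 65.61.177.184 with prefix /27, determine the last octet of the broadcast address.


Given: IP = 65.61.177.184, prefix = /27
Host bits = 32 - 27 = 5
Network last octet = 184 AND mask = 160
Host part size = 2^5 - 1 = 31
Broadcast last octet = 160 OR 31 = 191

191


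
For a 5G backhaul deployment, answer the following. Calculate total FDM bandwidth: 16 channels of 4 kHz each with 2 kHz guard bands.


Given: 16 channels, 4 kHz each, guard = 2 kHz
Channel bandwidth = 16 * 4 = 64 kHz
Guard bands = 15 gaps * 2 kHz = 30 kHz
Total = 64 + 30 = 94 kHz

94


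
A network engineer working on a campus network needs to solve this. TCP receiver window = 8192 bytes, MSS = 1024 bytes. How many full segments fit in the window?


Given: RWND = 8192 bytes, MSS = 1024 bytes
Full segments = floor(RWND / MSS)
Full segments = floor(8192 / 1024)
Full segments = floor(8.0) = 8

8


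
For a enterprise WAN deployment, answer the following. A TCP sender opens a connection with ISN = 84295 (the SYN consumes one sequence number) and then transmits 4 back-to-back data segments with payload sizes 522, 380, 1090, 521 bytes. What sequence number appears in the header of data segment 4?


The SYN occupies sequence number ISN = 84295, so the first data byte is ISN + 1 = 84296.
SEQ of data segment i = (ISN + 1) + sum of payload sizes of segments 1..i-1.
Segment 1: SEQ = 84296, payload = 522 bytes
Segment 2: SEQ = 84818, payload = 380 bytes
Segment 3: SEQ = 85198, payload = 1090 bytes
Segment 4: SEQ = 86288, payload = 521 bytes
SEQ of segment 4 = 84296 + 522 + 380 + 1090 = 86288

86288


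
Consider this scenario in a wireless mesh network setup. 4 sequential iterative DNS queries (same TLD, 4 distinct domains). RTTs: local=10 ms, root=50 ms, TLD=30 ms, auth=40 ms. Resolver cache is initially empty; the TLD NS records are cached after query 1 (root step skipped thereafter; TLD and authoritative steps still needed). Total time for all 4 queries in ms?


Lookup 1 (cold cache): local + root + TLD + auth = 10 + 50 + 30 + 40 = 130 ms
Lookups 2..4 (TLD NS cached -> skip root; new domain -> still ask TLD and auth): local + TLD + auth = 10 + 30 + 40 = 80 ms each
Remaining 3 lookups: 3 * 80 = 240 ms
Total = 130 + 240 = 370 ms

370


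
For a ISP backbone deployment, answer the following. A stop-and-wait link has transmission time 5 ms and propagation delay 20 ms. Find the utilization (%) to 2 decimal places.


Given: Ttrans = 5 ms, Tprop = 20 ms
RTT = 2 * Tprop = 2 * 20 = 40 ms
U = Ttrans / (Ttrans + RTT)
U = 5 / (5 + 40)
U = 5 / 45 = 0.111111
U% = 11.11%

11.11


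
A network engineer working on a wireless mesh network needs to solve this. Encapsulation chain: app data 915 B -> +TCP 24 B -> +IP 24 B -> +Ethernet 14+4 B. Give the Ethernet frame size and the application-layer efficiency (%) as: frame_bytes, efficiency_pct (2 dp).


TCP segment = 915 + 24 = 939 B
IP packet = 939 + 24 = 963 B
Ethernet frame = 963 + 14 + 4 = 981 B
Efficiency = app / frame = 915 / 981 = 0.932722 = 93.2722% -> 93.27% (2 dp)

981, 93.27


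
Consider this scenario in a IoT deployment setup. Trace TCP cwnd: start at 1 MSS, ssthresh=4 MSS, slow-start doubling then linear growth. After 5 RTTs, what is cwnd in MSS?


RTT 0: cwnd = 1 MSS (initial)
RTT 1: cwnd = 2 MSS (slow start, doubled)
RTT 2: cwnd = 4 MSS (slow start, doubled)
RTT 3: cwnd = 5 MSS (congestion avoidance, +1)
RTT 4: cwnd = 6 MSS (congestion avoidance, +1)
RTT 5: cwnd = 7 MSS (congestion avoidance, +1)

7


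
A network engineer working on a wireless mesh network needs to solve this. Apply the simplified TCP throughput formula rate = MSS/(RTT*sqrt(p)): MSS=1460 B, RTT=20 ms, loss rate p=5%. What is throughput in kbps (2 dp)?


Given: MSS = 1460 bytes, RTT = 20 ms, loss = 5%
RTT in seconds = 20 / 1000 = 0.02
Loss rate = 5% = 0.05
sqrt(loss) = sqrt(0.05) = 0.223606797750
Throughput (bytes/s) = 1460 / (0.02 * 0.223606797750) = 326465.9247
Throughput (kbps) = 326465.9247 * 8 / 1000 = 2611.727398 -> 2611.73 kbps (2 dp)

2611.73


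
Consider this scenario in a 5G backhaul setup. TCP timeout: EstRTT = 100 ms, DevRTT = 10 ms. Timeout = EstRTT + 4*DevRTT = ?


Given: EstRTT = 100 ms, DevRTT = 10 ms
Timeout = EstRTT + 4 * DevRTT
4 * DevRTT = 4 * 10 = 40
Timeout = 100 + 40 = 140 ms

140


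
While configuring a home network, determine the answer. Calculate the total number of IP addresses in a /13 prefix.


Given: CIDR prefix /13
Host bits = 32 - 13 = 19
Total addresses = 2^19 = 524288

524288


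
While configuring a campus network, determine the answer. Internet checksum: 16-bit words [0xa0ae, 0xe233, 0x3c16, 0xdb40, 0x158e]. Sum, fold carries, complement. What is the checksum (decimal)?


Given words: [0xa0ae, 0xe233, 0x3c16, 0xdb40, 0x158e]
Step 1: Sum all words
Raw sum = 41134 + 57907 + 15382 + 56128 + 5518 = 176069
Step 2: Fold carry: (44997 + 2) = 44999
One's complement = ~44999 & 0xFFFF = 20536

20536


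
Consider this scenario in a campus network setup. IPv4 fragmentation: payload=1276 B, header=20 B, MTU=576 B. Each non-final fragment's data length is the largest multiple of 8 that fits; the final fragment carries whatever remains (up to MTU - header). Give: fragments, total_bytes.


Max data per non-final fragment = floor((MTU - header)/8)*8 = floor((576 - 20)/8)*8 = floor(556/8)*8 = 552 B
Final fragment needs no 8-byte alignment: it can carry up to MTU - header = 556 B
Non-final fragments needed = ceil((payload - 556) / 552) = ceil(720/552) = ceil(1.3043) = 2
Number of fragments = 2 + 1 = 3
Fragment sizes (data): 2 * 552 B + 172 B (last, 172 <= 556 OK)
Total bytes sent = payload + n_frags * header = 1276 + 3*20 = 1276 + 60 = 1336 B

3, 1336


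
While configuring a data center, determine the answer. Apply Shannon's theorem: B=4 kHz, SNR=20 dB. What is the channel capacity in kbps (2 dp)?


Given: B = 4 kHz, SNR = 20 dB
SNR linear = 10^(20/10) = 100
1 + SNR = 101
log2(101) = 6.6582114828
C = 4 * 1000 * 6.6582114828 = 26632.8459 bps
C = 26.632846 kbps -> 26.63 kbps (2 dp)

26.63


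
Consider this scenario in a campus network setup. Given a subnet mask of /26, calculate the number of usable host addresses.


Given: subnet mask /26
Host bits = 32 - 26 = 6
Total addresses = 2^6 = 64
Usable hosts = 64 - 2 (network + broadcast) = 62

62


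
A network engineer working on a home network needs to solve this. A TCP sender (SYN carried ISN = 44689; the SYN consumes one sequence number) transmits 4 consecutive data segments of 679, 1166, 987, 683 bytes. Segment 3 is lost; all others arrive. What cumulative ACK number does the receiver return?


SYN uses sequence number 44689; first data byte = ISN + 1 = 44690.
Segment 1: SEQ = 44690, len = 679 B, covers [44690, 45368]
Segment 2: SEQ = 45369, len = 1166 B, covers [45369, 46534]
Segment 3: SEQ = 46535, len = 987 B, covers [46535, 47521] [LOST]
Segment 4: SEQ = 47522, len = 683 B, covers [47522, 48204]
In-order data received: bytes [44690, 46534] (segments 1..2).
Segment 3 missing -> gap begins at byte 46535; later segments buffered out of order.
Cumulative ACK = next expected in-order byte = 44690 + 679 + 1166 = 46535

46535


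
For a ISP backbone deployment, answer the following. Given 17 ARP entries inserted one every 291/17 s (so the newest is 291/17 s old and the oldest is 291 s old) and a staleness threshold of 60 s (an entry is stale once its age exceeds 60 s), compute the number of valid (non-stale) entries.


Ages are k * 291/17 s for k = 1..17 (spacing = 17.1176 s).
Entry k is valid iff k * 291/17 <= 60 iff k <= 17 * 60 / 291 = 3.5052
n_valid = floor(3.5052) = 3
(n_stale = 17 - 3 = 14)

3


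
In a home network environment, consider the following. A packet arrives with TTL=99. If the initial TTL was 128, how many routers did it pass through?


Given: initial TTL = 128, received TTL = 99
Hops = initial TTL - received TTL
Hops = 128 - 99 = 29

29


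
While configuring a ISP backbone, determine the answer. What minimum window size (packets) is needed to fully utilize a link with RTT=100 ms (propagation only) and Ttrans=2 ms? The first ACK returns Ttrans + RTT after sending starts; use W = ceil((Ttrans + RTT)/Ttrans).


Given: Ttrans = 2 ms, RTT = 100 ms (= 2 * Tprop, Tprop = 50 ms)
Time until first ACK returns = Ttrans + RTT = 2 + 100 = 102 ms
Need W * Ttrans >= Ttrans + RTT  ->  W >= (Ttrans + RTT) / Ttrans
(Ttrans + RTT) / Ttrans = 102 / 2 = 51
W_min = ceil(51) = 51

51


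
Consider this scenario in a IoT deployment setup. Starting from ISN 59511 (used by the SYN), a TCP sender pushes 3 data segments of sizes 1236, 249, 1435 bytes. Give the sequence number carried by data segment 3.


The SYN occupies sequence number ISN = 59511, so the first data byte is ISN + 1 = 59512.
SEQ of data segment i = (ISN + 1) + sum of payload sizes of segments 1..i-1.
Segment 1: SEQ = 59512, payload = 1236 bytes
Segment 2: SEQ = 60748, payload = 249 bytes
Segment 3: SEQ = 60997, payload = 1435 bytes
SEQ of segment 3 = 59512 + 1236 + 249 = 60997

60997


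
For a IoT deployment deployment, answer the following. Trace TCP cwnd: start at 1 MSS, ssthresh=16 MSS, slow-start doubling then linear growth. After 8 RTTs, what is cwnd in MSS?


RTT 0: cwnd = 1 MSS (initial)
RTT 1: cwnd = 2 MSS (slow start, doubled)
RTT 2: cwnd = 4 MSS (slow start, doubled)
RTT 3: cwnd = 8 MSS (slow start, doubled)
RTT 4: cwnd = 16 MSS (slow start, doubled)
RTT 5: cwnd = 17 MSS (congestion avoidance, +1)
RTT 6: cwnd = 18 MSS (congestion avoidance, +1)
RTT 7: cwnd = 19 MSS (congestion avoidance, +1)
RTT 8: cwnd = 20 MSS (congestion avoidance, +1)

20


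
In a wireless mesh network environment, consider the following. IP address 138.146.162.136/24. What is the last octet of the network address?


Given: IP = 138.146.162.136, prefix = /24
Subnet mask = 255.255.255.0
Last octet of IP: 136
Last octet of mask: 0
Network last octet = 136 AND 0 = 0

0


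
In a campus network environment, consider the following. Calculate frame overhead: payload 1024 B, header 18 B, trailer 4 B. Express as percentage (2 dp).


Given: payload = 1024 B, header = 18 B, trailer = 4 B
Overhead bytes = header + trailer = 18 + 4 = 22
Total frame = payload + overhead = 1024 + 22 = 1046
Overhead % = 22 / 1046 * 100 = 2.1033% -> 2.10% (2 dp)

2.10


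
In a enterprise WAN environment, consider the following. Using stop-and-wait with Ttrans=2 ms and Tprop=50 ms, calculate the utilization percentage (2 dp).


Given: Ttrans = 2 ms, Tprop = 50 ms
RTT = 2 * Tprop = 2 * 50 = 100 ms
U = Ttrans / (Ttrans + RTT)
U = 2 / (2 + 100)
U = 2 / 102 = 0.019608
U% = 1.96%

1.96


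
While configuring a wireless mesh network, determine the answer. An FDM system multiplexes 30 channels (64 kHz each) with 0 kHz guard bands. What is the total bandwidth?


Given: 30 channels, 64 kHz each, guard = 0 kHz
Channel bandwidth = 30 * 64 = 1920 kHz
Guard bands = 29 gaps * 0 kHz = 0 kHz
Total = 1920 + 0 = 1920 kHz

1920


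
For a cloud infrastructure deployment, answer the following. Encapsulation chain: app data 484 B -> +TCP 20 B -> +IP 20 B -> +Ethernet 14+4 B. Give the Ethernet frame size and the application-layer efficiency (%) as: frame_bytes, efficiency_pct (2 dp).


TCP segment = 484 + 20 = 504 B
IP packet = 504 + 20 = 524 B
Ethernet frame = 524 + 14 + 4 = 542 B
Efficiency = app / frame = 484 / 542 = 0.892989 = 89.2989% -> 89.30% (2 dp)

542, 89.30


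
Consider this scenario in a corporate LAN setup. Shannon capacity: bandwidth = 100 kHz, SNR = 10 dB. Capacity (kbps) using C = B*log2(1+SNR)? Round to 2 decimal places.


Given: B = 100 kHz, SNR = 10 dB
SNR linear = 10^(10/10) = 10
1 + SNR = 11
log2(11) = 3.4594316186
C = 100 * 1000 * 3.4594316186 = 345943.1619 bps
C = 345.943162 kbps -> 345.94 kbps (2 dp)

345.94


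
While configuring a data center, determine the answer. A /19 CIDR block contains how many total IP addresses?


Given: CIDR prefix /19
Host bits = 32 - 19 = 13
Total addresses = 2^13 = 8192

8192


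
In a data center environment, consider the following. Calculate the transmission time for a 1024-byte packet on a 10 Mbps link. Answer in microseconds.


Given: packet = 1024 bytes, bandwidth = 10 Mbps
Packet in bits = 1024 * 8 = 8192 bits
Bandwidth = 10 * 10^6 = 10000000 bps
Time = 8192 / 10000000 seconds
Time in us = 8192 * 10^6 / 10000000 = 819.2

819.2


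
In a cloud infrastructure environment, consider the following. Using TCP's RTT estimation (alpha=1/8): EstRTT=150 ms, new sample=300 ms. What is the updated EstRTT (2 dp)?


Given: EstRTT = 150 ms, SampleRTT = 300 ms, alpha = 1/8
New EstRTT = (1 - alpha) * EstRTT + alpha * SampleRTT
(7/8) * 150 = 131.25
(1/8) * 300 = 37.5
New EstRTT = 131.25 + 37.5 = 168.75 ms -> 168.75 ms (2 dp)

168.75


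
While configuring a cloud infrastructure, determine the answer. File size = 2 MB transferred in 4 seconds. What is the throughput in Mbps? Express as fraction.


Given: file = 2 MB, time = 4 s
File in Mb = 2 * 8 = 16 Mb
Throughput = 16 / 4 Mbps
Throughput = 4 Mbps

4


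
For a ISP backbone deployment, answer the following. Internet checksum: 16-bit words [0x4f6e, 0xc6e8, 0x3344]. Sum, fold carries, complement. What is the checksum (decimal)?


Given words: [0x4f6e, 0xc6e8, 0x3344]
Step 1: Sum all words
Raw sum = 20334 + 50920 + 13124 = 84378
Step 2: Fold carry: (18842 + 1) = 18843
One's complement = ~18843 & 0xFFFF = 46692

46692


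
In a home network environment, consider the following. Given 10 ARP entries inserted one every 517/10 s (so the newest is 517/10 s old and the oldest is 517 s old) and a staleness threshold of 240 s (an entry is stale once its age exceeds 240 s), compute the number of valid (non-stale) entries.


Ages are k * 517/10 s for k = 1..10 (spacing = 51.7000 s).
Entry k is valid iff k * 517/10 <= 240 iff k <= 10 * 240 / 517 = 4.6422
n_valid = floor(4.6422) = 4
(n_stale = 10 - 4 = 6)

4


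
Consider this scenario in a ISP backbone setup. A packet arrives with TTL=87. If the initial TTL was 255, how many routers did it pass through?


Given: initial TTL = 255, received TTL = 87
Hops = initial TTL - received TTL
Hops = 255 - 87 = 168

168


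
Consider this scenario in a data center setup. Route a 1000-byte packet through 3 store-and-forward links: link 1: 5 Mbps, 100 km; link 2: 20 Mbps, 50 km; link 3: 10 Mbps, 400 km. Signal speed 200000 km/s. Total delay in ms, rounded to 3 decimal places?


Packet = 1000 bytes = 8000 bits. Store-and-forward: sum (t_trans + t_prop) per link.
Link 1: t_trans = 8000/(5*10^6) s = 1.6000 ms; t_prop = 100/200000 s = 0.5000 ms; subtotal = 2.1000 ms
Link 2: t_trans = 8000/(20*10^6) s = 0.4000 ms; t_prop = 50/200000 s = 0.2500 ms; subtotal = 0.6500 ms
Link 3: t_trans = 8000/(10*10^6) s = 0.8000 ms; t_prop = 400/200000 s = 2.0000 ms; subtotal = 2.8000 ms
End-to-end = 2.1000 + 0.6500 + 2.8000 = 5.5500 ms -> 5.550 ms (3 dp)

5.550


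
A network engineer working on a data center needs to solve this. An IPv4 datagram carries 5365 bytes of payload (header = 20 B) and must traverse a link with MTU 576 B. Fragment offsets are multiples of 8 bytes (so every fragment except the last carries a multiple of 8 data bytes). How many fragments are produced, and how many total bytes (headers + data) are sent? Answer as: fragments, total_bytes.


Max data per non-final fragment = floor((MTU - header)/8)*8 = floor((576 - 20)/8)*8 = floor(556/8)*8 = 552 B
Final fragment needs no 8-byte alignment: it can carry up to MTU - header = 556 B
Non-final fragments needed = ceil((payload - 556) / 552) = ceil(4809/552) = ceil(8.7120) = 9
Number of fragments = 9 + 1 = 10
Fragment sizes (data): 9 * 552 B + 397 B (last, 397 <= 556 OK)
Total bytes sent = payload + n_frags * header = 5365 + 10*20 = 5365 + 200 = 5565 B

10, 5565


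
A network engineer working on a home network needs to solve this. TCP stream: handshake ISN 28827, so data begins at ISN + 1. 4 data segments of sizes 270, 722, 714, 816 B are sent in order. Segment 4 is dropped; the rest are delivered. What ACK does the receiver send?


SYN uses sequence number 28827; first data byte = ISN + 1 = 28828.
Segment 1: SEQ = 28828, len = 270 B, covers [28828, 29097]
Segment 2: SEQ = 29098, len = 722 B, covers [29098, 29819]
Segment 3: SEQ = 29820, len = 714 B, covers [29820, 30533]
Segment 4: SEQ = 30534, len = 816 B, covers [30534, 31349] [LOST]
In-order data received: bytes [28828, 30533] (segments 1..3).
Segment 4 missing -> gap begins at byte 30534.
Cumulative ACK = next expected in-order byte = 28828 + 270 + 722 + 714 = 30534

30534


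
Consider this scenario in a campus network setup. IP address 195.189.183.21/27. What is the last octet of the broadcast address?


Given: IP = 195.189.183.21, prefix = /27
Host bits = 32 - 27 = 5
Network last octet = 21 AND mask = 0
Host part size = 2^5 - 1 = 31
Broadcast last octet = 0 OR 31 = 31

31


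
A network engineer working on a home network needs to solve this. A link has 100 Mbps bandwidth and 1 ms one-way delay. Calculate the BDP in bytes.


Given: bandwidth = 100 Mbps, delay = 1 ms
BDP in bits = 100 * 10^6 * 1 / 1000
BDP in bits = 100000
BDP in bytes = 100000 / 8 = 12500

12500


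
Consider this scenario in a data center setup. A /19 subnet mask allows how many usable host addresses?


Given: subnet mask /19
Host bits = 32 - 19 = 13
Total addresses = 2^13 = 8192
Usable hosts = 8192 - 2 (network + broadcast) = 8190

8190


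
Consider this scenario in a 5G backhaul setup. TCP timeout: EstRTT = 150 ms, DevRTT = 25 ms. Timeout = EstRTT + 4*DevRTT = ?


Given: EstRTT = 150 ms, DevRTT = 25 ms
Timeout = EstRTT + 4 * DevRTT
4 * DevRTT = 4 * 25 = 100
Timeout = 150 + 100 = 250 ms

250
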